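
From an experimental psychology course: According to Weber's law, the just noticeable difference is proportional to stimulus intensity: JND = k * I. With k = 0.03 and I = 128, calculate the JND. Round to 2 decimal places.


JND = k * I
JND = 0.03 * 128
= 3.84


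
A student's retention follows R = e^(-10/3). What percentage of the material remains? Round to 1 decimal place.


R = e^(-t/S)
-t/S = -10/3 = -3.333333
R = e^(-3.333333) = 0.035674
Percentage = 0.035674 * 100
= 3.6


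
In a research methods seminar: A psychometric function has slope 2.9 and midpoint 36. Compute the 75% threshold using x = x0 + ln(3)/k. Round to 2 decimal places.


At P = 0.75: 0.75 = 1/(1 + e^(-k*(x-x0)))
Solving: e^(-k*(x-x0)) = 1/3
x = x0 + ln(3)/k
ln(3) = 1.0986
x = 36 + 1.0986/2.9
= 36 + 0.3788
= 36.38


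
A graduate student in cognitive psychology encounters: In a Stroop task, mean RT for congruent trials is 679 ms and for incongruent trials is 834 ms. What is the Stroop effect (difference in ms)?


Stroop effect = RT(incongruent) - RT(congruent)
= 834 - 679
= 155 ms


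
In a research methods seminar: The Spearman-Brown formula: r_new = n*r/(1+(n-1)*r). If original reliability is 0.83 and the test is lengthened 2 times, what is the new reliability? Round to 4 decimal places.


r_new = n*r / (1 + (n-1)*r)
Numerator = 2 * 0.83 = 1.66
Denominator = 1 + 1 * 0.83 = 1.83
r_new = 1.66 / 1.83
= 0.9071


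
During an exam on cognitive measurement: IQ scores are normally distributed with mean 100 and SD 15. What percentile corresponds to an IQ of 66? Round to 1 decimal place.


z = (IQ - mean) / SD
z = (66 - 100) / 15 = -2.2667
Percentile = Phi(-2.2667) * 100
Phi(-2.2667) = 0.011704
= 1.2


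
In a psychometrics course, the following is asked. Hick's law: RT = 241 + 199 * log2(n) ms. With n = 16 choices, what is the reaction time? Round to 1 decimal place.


RT = 241 + 199 * log2(16)
log2(16) = 4.0
RT = 241 + 199 * 4.0
= 241 + 796.0
= 1037.0 ms


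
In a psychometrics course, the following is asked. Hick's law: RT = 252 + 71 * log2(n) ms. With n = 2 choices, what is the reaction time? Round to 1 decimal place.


RT = 252 + 71 * log2(2)
log2(2) = 1.0
RT = 252 + 71 * 1.0
= 252 + 71.0
= 323.0 ms


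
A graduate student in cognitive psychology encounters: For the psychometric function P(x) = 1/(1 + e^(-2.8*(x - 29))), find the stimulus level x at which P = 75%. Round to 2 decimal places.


At P = 0.75: 0.75 = 1/(1 + e^(-k*(x-x0)))
Solving: e^(-k*(x-x0)) = 1/3
x = x0 + ln(3)/k
ln(3) = 1.0986
x = 29 + 1.0986/2.8
= 29 + 0.3924
= 29.39


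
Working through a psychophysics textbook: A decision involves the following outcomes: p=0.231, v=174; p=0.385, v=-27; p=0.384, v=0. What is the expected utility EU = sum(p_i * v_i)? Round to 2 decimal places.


EU = sum(p_i * v_i)
0.231 * 174 = 40.194
0.385 * -27 = -10.395
0.384 * 0 = 0.0
EU = 40.194 + -10.395 + 0.0
= 29.80


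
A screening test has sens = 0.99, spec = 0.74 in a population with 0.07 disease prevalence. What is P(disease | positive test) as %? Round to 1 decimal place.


PPV = (sens * prev) / (sens * prev + (1-spec) * (1-prev))
Numerator = 0.99 * 0.07 = 0.0693
P(positive and no disease) = (1 - spec) * (1 - prev) = (1 - 0.74) * (1 - 0.07) = 0.2418
Denominator = 0.0693 + 0.2418 = 0.3111
PPV = 0.0693 / 0.3111 = 0.222758
As percentage = 22.3


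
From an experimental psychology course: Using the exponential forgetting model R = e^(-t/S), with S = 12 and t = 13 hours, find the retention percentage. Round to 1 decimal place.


R = e^(-t/S)
-t/S = -13/12 = -1.083333
R = e^(-1.083333) = 0.338466
Percentage = 0.338466 * 100
= 33.8


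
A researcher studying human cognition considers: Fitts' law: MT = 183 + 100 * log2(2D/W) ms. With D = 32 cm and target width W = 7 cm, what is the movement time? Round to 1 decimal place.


MT = 183 + 100 * log2(2*32/7)
2D/W = 9.142857
log2(9.142857) = 3.1926
MT = 183 + 100 * 3.1926
= 502.3 ms


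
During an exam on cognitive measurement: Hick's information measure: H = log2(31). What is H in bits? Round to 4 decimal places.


H = log2(n)
H = log2(31)
= 4.9542


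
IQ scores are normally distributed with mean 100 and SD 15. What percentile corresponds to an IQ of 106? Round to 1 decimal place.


z = (IQ - mean) / SD
z = (106 - 100) / 15 = 0.4
Percentile = Phi(0.4) * 100
Phi(0.4) = 0.655422
= 65.5


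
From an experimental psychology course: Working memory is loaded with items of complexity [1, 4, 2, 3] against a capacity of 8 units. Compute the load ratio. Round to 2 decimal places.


Total complexity = 1 + 4 + 2 + 3 = 10
Load = total / capacity = 10 / 8
= 1.25


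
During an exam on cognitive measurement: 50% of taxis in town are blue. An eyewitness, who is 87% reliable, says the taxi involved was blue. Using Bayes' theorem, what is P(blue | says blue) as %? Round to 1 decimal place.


P(blue | says blue) = P(says blue | blue)*P(blue) / [P(says blue | blue)*P(blue) + P(says blue | not blue)*P(not blue)]
Numerator = 0.87 * 0.5 = 0.435
False identification = 0.13 * 0.5 = 0.065
P = 0.435 / (0.435 + 0.065)
= 0.435 / 0.5
As percentage = 87.0


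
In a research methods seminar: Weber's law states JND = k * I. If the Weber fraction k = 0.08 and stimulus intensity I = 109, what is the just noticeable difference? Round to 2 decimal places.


JND = k * I
JND = 0.08 * 109
= 8.72


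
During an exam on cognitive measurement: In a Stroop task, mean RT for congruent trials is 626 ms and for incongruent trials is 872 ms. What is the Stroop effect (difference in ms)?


Stroop effect = RT(incongruent) - RT(congruent)
= 872 - 626
= 246 ms


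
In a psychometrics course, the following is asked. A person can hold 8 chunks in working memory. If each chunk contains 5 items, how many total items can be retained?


Total items = chunks * items_per_chunk
= 8 * 5
= 40


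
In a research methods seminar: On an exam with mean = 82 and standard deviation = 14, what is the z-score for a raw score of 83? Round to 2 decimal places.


z = (X - mu) / sigma
= (83 - 82) / 14
= 1 / 14
= 0.07


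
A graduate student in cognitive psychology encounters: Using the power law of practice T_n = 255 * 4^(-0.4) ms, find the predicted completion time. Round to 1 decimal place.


T_n = 255 * 4^(-0.4)
4^(-0.4) = 0.574349
T_n = 255 * 0.574349
= 146.5 ms


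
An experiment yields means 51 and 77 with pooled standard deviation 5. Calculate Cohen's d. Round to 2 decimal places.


Cohen's d = (M1 - M2) / S_pooled
= (51 - 77) / 5
= -26 / 5
= -5.20


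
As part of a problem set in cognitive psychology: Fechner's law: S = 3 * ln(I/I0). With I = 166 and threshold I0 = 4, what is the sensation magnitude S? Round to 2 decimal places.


S = 3 * ln(166/4)
I/I0 = 41.5
ln(41.5) = 3.7257
S = 3 * 3.7257
= 11.18


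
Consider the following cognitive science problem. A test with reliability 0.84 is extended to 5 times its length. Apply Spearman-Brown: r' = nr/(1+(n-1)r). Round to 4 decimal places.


r_new = n*r / (1 + (n-1)*r)
Numerator = 5 * 0.84 = 4.2
Denominator = 1 + 4 * 0.84 = 4.36
r_new = 4.2 / 4.36
= 0.9633


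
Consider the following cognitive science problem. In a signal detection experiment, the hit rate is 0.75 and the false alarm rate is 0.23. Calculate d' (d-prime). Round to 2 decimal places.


d' = z(HR) - z(FAR)
z(0.75) = 0.6745
z(0.23) = -0.7388
d' = 0.6745 - -0.7388
= 1.41


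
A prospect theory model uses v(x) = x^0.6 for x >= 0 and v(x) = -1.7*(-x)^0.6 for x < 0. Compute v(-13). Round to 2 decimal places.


Since x = -13 < 0, use v(x) = -lambda*(-x)^alpha
(-x) = 13
13^0.6 = 4.6598
v(-13) = -1.7 * 4.6598
= -7.92


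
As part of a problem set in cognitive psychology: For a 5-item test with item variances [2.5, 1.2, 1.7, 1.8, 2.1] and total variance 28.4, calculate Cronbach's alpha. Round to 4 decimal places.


alpha = (k/(k-1)) * (1 - sum(s_i^2)/s_total^2)
sum(item variances) = 9.3
k/(k-1) = 5/4 = 1.25
1 - 9.3/28.4 = 1 - 0.327465 = 0.672535
alpha = 1.25 * 0.672535
= 0.8407


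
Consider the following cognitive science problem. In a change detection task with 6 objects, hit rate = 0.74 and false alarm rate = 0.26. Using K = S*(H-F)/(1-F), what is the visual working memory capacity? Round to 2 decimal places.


K = S * (H - F) / (1 - F)
H - F = 0.48
1 - F = 0.74
K = 6 * 0.48 / 0.74
= 3.89


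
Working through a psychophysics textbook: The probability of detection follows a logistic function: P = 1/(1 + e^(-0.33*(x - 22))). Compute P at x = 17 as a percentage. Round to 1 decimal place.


P(x) = 1/(1 + e^(-0.33*(17 - 22)))
Exponent = -0.33 * -5 = 1.65
e^(1.65) = 5.20698
P = 1/(1 + 5.20698) = 0.161109
Percentage = 16.1


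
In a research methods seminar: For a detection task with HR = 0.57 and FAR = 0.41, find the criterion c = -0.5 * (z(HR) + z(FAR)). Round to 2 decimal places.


c = -0.5 * (z(HR) + z(FAR))
z(0.57) = 0.1764
z(0.41) = -0.2275
c = -0.5 * (0.1764 + -0.2275)
= -0.5 * -0.0511
= 0.03


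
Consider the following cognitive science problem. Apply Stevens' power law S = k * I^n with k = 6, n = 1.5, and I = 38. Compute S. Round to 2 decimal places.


S = 6 * 38^1.5
38^1.5 = 234.2477
S = 6 * 234.2477
= 1405.49


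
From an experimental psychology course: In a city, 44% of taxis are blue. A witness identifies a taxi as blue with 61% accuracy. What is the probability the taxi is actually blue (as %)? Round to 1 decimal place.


P(blue | says blue) = P(says blue | blue)*P(blue) / [P(says blue | blue)*P(blue) + P(says blue | not blue)*P(not blue)]
Numerator = 0.61 * 0.44 = 0.2684
False identification = 0.39 * 0.56 = 0.2184
P = 0.2684 / (0.2684 + 0.2184)
= 0.2684 / 0.4868
As percentage = 55.1


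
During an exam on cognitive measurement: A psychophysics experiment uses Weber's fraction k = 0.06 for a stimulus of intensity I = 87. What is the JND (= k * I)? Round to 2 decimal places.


JND = k * I
JND = 0.06 * 87
= 5.22


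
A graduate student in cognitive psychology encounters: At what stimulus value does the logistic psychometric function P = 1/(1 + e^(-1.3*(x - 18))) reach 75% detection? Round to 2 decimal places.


At P = 0.75: 0.75 = 1/(1 + e^(-k*(x-x0)))
Solving: e^(-k*(x-x0)) = 1/3
x = x0 + ln(3)/k
ln(3) = 1.0986
x = 18 + 1.0986/1.3
= 18 + 0.8451
= 18.85


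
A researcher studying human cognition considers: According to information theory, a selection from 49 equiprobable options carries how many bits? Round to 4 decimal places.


H = log2(n)
H = log2(49)
= 5.6147


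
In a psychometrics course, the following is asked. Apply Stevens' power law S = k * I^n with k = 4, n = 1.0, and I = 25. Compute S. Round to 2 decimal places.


S = 4 * 25^1.0
25^1.0 = 25.0
S = 4 * 25.0
= 100.00


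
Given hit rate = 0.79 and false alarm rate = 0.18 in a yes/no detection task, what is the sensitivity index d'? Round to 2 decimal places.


d' = z(HR) - z(FAR)
z(0.79) = 0.8064
z(0.18) = -0.9154
d' = 0.8064 - -0.9154
= 1.72


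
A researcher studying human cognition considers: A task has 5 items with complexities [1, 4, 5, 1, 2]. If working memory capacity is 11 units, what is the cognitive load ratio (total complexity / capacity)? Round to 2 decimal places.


Total complexity = 1 + 4 + 5 + 1 + 2 = 13
Load = total / capacity = 13 / 11
= 1.18


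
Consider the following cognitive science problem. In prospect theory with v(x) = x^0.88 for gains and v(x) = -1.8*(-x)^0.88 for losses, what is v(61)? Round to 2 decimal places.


Since x = 61 >= 0, use v(x) = x^0.88
61^0.88 = 37.2469
v(61) = 37.25


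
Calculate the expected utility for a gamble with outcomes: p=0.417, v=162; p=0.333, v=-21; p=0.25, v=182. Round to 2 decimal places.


EU = sum(p_i * v_i)
0.417 * 162 = 67.554
0.333 * -21 = -6.993
0.25 * 182 = 45.5
EU = 67.554 + -6.993 + 45.5
= 106.06


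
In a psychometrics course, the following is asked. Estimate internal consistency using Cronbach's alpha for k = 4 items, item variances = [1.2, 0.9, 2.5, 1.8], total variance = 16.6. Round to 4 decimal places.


alpha = (k/(k-1)) * (1 - sum(s_i^2)/s_total^2)
sum(item variances) = 6.4
k/(k-1) = 4/3 = 1.333333
1 - 6.4/16.6 = 1 - 0.385542 = 0.614458
alpha = 1.333333 * 0.614458
= 0.8193


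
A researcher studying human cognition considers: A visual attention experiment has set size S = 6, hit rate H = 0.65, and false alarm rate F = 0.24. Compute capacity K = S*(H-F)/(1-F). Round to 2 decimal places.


K = S * (H - F) / (1 - F)
H - F = 0.41
1 - F = 0.76
K = 6 * 0.41 / 0.76
= 3.24


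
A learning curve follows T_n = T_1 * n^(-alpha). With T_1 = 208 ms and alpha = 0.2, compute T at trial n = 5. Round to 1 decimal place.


T_n = 208 * 5^(-0.2)
5^(-0.2) = 0.72478
T_n = 208 * 0.72478
= 150.8 ms


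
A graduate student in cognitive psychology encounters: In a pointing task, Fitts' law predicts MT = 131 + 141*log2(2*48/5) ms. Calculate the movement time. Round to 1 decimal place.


MT = 131 + 141 * log2(2*48/5)
2D/W = 19.2
log2(19.2) = 4.263
MT = 131 + 141 * 4.263
= 732.1 ms


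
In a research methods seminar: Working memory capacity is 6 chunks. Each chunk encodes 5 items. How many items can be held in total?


Total items = chunks * items_per_chunk
= 6 * 5
= 30


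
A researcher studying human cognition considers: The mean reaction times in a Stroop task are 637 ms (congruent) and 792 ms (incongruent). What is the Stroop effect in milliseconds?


Stroop effect = RT(incongruent) - RT(congruent)
= 792 - 637
= 155 ms


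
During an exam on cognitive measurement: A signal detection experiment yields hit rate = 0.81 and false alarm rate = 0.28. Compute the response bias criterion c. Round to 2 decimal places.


c = -0.5 * (z(HR) + z(FAR))
z(0.81) = 0.8779
z(0.28) = -0.5828
c = -0.5 * (0.8779 + -0.5828)
= -0.5 * 0.2951
= -0.15


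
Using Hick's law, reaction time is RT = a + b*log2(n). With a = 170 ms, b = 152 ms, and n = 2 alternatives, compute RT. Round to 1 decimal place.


RT = 170 + 152 * log2(2)
log2(2) = 1.0
RT = 170 + 152 * 1.0
= 170 + 152.0
= 322.0 ms


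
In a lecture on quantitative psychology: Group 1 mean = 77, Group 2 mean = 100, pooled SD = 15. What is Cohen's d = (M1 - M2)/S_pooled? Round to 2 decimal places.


Cohen's d = (M1 - M2) / S_pooled
= (77 - 100) / 15
= -23 / 15
= -1.53


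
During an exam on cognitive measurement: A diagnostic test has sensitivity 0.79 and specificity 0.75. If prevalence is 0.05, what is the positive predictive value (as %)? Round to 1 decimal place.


PPV = (sens * prev) / (sens * prev + (1-spec) * (1-prev))
Numerator = 0.79 * 0.05 = 0.0395
P(positive and no disease) = (1 - spec) * (1 - prev) = (1 - 0.75) * (1 - 0.05) = 0.2375
Denominator = 0.0395 + 0.2375 = 0.277
PPV = 0.0395 / 0.277 = 0.142599
As percentage = 14.3


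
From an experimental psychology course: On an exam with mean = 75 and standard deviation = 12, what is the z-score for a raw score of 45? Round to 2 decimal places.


z = (X - mu) / sigma
= (45 - 75) / 12
= -30 / 12
= -2.50


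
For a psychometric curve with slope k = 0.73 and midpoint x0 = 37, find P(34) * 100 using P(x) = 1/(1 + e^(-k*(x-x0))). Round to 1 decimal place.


P(x) = 1/(1 + e^(-0.73*(34 - 37)))
Exponent = -0.73 * -3 = 2.19
e^(2.19) = 8.935213
P = 1/(1 + 8.935213) = 0.100652
Percentage = 10.1


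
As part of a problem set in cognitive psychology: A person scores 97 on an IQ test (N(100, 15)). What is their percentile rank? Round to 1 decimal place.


z = (IQ - mean) / SD
z = (97 - 100) / 15 = -0.2
Percentile = Phi(-0.2) * 100
Phi(-0.2) = 0.42074
= 42.1


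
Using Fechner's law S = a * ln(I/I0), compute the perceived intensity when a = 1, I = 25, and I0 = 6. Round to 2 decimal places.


S = 1 * ln(25/6)
I/I0 = 4.166667
ln(4.166667) = 1.4271
S = 1 * 1.4271
= 1.43


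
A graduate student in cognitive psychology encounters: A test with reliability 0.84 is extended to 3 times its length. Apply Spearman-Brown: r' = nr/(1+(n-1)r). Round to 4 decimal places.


r_new = n*r / (1 + (n-1)*r)
Numerator = 3 * 0.84 = 2.52
Denominator = 1 + 2 * 0.84 = 2.68
r_new = 2.52 / 2.68
= 0.9403


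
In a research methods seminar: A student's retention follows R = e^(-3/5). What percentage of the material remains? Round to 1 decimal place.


R = e^(-t/S)
-t/S = -3/5 = -0.6
R = e^(-0.6) = 0.548812
Percentage = 0.548812 * 100
= 54.9


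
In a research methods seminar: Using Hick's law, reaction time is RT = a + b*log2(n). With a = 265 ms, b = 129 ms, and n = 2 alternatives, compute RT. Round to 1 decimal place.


RT = 265 + 129 * log2(2)
log2(2) = 1.0
RT = 265 + 129 * 1.0
= 265 + 129.0
= 394.0 ms


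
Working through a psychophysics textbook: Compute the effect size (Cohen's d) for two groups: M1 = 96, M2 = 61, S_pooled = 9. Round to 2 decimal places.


Cohen's d = (M1 - M2) / S_pooled
= (96 - 61) / 9
= 35 / 9
= 3.89


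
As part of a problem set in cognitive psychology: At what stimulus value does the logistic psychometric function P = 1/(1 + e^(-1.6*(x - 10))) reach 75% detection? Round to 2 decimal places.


At P = 0.75: 0.75 = 1/(1 + e^(-k*(x-x0)))
Solving: e^(-k*(x-x0)) = 1/3
x = x0 + ln(3)/k
ln(3) = 1.0986
x = 10 + 1.0986/1.6
= 10 + 0.6866
= 10.69


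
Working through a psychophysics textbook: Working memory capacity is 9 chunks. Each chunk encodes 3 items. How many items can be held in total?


Total items = chunks * items_per_chunk
= 9 * 3
= 27


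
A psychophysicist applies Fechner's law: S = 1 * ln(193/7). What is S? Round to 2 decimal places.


S = 1 * ln(193/7)
I/I0 = 27.571429
ln(27.571429) = 3.3168
S = 1 * 3.3168
= 3.32


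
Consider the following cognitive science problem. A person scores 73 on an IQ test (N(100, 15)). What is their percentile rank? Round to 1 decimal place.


z = (IQ - mean) / SD
z = (73 - 100) / 15 = -1.8
Percentile = Phi(-1.8) * 100
Phi(-1.8) = 0.03593
= 3.6


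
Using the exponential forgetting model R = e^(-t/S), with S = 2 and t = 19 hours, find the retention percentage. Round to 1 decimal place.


R = e^(-t/S)
-t/S = -19/2 = -9.5
R = e^(-9.5) = 7.5e-05
Percentage = 7.5e-05 * 100
= 0.0


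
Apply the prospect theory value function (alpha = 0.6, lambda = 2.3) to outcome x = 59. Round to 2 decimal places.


Since x = 59 >= 0, use v(x) = x^0.6
59^0.6 = 11.5481
v(59) = 11.55


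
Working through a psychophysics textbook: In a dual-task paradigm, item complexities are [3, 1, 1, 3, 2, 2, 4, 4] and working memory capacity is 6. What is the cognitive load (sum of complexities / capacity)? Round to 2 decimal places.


Total complexity = 3 + 1 + 1 + 3 + 2 + 2 + 4 + 4 = 20
Load = total / capacity = 20 / 6
= 3.33


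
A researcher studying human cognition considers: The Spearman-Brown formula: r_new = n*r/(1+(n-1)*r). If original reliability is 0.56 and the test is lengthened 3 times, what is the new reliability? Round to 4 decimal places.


r_new = n*r / (1 + (n-1)*r)
Numerator = 3 * 0.56 = 1.68
Denominator = 1 + 2 * 0.56 = 2.12
r_new = 1.68 / 2.12
= 0.7925


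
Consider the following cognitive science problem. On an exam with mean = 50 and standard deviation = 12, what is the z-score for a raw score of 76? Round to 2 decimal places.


z = (X - mu) / sigma
= (76 - 50) / 12
= 26 / 12
= 2.17


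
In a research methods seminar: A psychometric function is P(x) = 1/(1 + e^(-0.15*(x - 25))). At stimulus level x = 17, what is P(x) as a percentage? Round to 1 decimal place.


P(x) = 1/(1 + e^(-0.15*(17 - 25)))
Exponent = -0.15 * -8 = 1.2
e^(1.2) = 3.320117
P = 1/(1 + 3.320117) = 0.231475
Percentage = 23.1


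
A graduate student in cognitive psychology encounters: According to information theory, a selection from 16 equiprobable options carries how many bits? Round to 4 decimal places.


H = log2(n)
H = log2(16)
= 4.0000


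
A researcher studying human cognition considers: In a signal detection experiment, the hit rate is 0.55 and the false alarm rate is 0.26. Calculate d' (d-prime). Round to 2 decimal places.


d' = z(HR) - z(FAR)
z(0.55) = 0.1257
z(0.26) = -0.6433
d' = 0.1257 - -0.6433
= 0.77


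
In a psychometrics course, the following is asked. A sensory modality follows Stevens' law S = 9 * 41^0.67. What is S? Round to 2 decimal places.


S = 9 * 41^0.67
41^0.67 = 12.0383
S = 9 * 12.0383
= 108.34


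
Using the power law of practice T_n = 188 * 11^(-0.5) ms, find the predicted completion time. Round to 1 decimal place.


T_n = 188 * 11^(-0.5)
11^(-0.5) = 0.301511
T_n = 188 * 0.301511
= 56.7 ms


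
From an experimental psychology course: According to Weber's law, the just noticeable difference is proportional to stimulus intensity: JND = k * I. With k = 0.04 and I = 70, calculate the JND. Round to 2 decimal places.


JND = k * I
JND = 0.04 * 70
= 2.80


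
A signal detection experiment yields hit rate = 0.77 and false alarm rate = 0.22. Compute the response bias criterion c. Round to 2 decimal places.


c = -0.5 * (z(HR) + z(FAR))
z(0.77) = 0.7388
z(0.22) = -0.7722
c = -0.5 * (0.7388 + -0.7722)
= -0.5 * -0.0334
= 0.02


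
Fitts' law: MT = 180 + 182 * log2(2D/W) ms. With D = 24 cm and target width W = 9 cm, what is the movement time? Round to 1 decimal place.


MT = 180 + 182 * log2(2*24/9)
2D/W = 5.333333
log2(5.333333) = 2.415
MT = 180 + 182 * 2.415
= 619.5 ms


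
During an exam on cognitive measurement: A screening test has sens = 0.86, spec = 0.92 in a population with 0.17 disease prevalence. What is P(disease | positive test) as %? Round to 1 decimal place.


PPV = (sens * prev) / (sens * prev + (1-spec) * (1-prev))
Numerator = 0.86 * 0.17 = 0.1462
P(positive and no disease) = (1 - spec) * (1 - prev) = (1 - 0.92) * (1 - 0.17) = 0.0664
Denominator = 0.1462 + 0.0664 = 0.2126
PPV = 0.1462 / 0.2126 = 0.687676
As percentage = 68.8


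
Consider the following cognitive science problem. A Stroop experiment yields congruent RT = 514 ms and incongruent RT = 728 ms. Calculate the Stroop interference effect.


Stroop effect = RT(incongruent) - RT(congruent)
= 728 - 514
= 214 ms


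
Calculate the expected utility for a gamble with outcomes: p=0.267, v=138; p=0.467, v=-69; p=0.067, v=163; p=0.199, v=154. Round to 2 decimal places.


EU = sum(p_i * v_i)
0.267 * 138 = 36.846
0.467 * -69 = -32.223
0.067 * 163 = 10.921
0.199 * 154 = 30.646
EU = 36.846 + -32.223 + 10.921 + 30.646
= 46.19


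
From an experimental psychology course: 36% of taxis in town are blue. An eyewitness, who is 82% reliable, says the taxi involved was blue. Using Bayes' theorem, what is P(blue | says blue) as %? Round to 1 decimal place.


P(blue | says blue) = P(says blue | blue)*P(blue) / [P(says blue | blue)*P(blue) + P(says blue | not blue)*P(not blue)]
Numerator = 0.82 * 0.36 = 0.2952
False identification = 0.18 * 0.64 = 0.1152
P = 0.2952 / (0.2952 + 0.1152)
= 0.2952 / 0.4104
As percentage = 71.9


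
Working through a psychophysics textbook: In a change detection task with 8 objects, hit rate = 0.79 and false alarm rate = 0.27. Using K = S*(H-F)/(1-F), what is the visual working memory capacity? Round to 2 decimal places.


K = S * (H - F) / (1 - F)
H - F = 0.52
1 - F = 0.73
K = 8 * 0.52 / 0.73
= 5.70


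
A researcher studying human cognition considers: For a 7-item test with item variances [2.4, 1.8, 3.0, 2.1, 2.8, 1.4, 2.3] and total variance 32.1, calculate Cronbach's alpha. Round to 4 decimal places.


alpha = (k/(k-1)) * (1 - sum(s_i^2)/s_total^2)
sum(item variances) = 15.8
k/(k-1) = 7/6 = 1.166667
1 - 15.8/32.1 = 1 - 0.492212 = 0.507788
alpha = 1.166667 * 0.507788
= 0.5924


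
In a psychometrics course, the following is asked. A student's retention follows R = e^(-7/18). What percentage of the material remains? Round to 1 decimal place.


R = e^(-t/S)
-t/S = -7/18 = -0.388889
R = e^(-0.388889) = 0.67781
Percentage = 0.67781 * 100
= 67.8


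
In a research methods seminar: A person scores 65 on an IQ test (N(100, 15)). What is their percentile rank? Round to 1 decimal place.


z = (IQ - mean) / SD
z = (65 - 100) / 15 = -2.3333
Percentile = Phi(-2.3333) * 100
Phi(-2.3333) = 0.009816
= 1.0


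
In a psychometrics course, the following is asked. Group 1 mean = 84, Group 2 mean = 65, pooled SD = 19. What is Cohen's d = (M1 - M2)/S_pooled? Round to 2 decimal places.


Cohen's d = (M1 - M2) / S_pooled
= (84 - 65) / 19
= 19 / 19
= 1.00


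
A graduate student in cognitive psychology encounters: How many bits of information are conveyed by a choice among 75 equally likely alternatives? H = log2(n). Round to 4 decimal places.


H = log2(n)
H = log2(75)
= 6.2288


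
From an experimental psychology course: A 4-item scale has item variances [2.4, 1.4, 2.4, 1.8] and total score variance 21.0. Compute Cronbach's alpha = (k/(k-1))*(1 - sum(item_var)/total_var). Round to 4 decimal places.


alpha = (k/(k-1)) * (1 - sum(s_i^2)/s_total^2)
sum(item variances) = 8.0
k/(k-1) = 4/3 = 1.333333
1 - 8.0/21.0 = 1 - 0.380952 = 0.619048
alpha = 1.333333 * 0.619048
= 0.8254


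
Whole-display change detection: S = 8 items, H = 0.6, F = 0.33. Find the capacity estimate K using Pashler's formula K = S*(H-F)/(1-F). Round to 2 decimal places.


K = S * (H - F) / (1 - F)
H - F = 0.27
1 - F = 0.67
K = 8 * 0.27 / 0.67
= 3.22


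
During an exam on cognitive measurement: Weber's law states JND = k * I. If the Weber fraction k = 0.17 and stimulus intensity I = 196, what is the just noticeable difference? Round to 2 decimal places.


JND = k * I
JND = 0.17 * 196
= 33.32


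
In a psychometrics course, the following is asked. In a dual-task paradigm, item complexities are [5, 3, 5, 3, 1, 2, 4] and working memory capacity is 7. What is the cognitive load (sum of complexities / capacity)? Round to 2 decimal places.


Total complexity = 5 + 3 + 5 + 3 + 1 + 2 + 4 = 23
Load = total / capacity = 23 / 7
= 3.29


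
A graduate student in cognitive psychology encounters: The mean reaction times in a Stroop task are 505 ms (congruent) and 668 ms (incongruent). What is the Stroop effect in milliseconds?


Stroop effect = RT(incongruent) - RT(congruent)
= 668 - 505
= 163 ms


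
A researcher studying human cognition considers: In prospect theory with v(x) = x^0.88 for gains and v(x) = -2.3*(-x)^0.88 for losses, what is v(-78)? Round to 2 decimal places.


Since x = -78 < 0, use v(x) = -lambda*(-x)^alpha
(-x) = 78
78^0.88 = 46.2427
v(-78) = -2.3 * 46.2427
= -106.36


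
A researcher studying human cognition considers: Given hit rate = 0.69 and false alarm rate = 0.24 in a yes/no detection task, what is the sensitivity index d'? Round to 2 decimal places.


d' = z(HR) - z(FAR)
z(0.69) = 0.4959
z(0.24) = -0.7063
d' = 0.4959 - -0.7063
= 1.20


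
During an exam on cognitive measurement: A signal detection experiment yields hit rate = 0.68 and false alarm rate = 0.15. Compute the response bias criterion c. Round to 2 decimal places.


c = -0.5 * (z(HR) + z(FAR))
z(0.68) = 0.4677
z(0.15) = -1.0364
c = -0.5 * (0.4677 + -1.0364)
= -0.5 * -0.5687
= 0.28


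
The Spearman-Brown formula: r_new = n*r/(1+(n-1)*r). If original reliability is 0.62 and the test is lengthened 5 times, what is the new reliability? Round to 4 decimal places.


r_new = n*r / (1 + (n-1)*r)
Numerator = 5 * 0.62 = 3.1
Denominator = 1 + 4 * 0.62 = 3.48
r_new = 3.1 / 3.48
= 0.8908


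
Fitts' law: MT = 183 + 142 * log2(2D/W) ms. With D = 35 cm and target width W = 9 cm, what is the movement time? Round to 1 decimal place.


MT = 183 + 142 * log2(2*35/9)
2D/W = 7.777778
log2(7.777778) = 2.9594
MT = 183 + 142 * 2.9594
= 603.2 ms


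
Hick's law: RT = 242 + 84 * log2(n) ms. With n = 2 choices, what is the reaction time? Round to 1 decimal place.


RT = 242 + 84 * log2(2)
log2(2) = 1.0
RT = 242 + 84 * 1.0
= 242 + 84.0
= 326.0 ms


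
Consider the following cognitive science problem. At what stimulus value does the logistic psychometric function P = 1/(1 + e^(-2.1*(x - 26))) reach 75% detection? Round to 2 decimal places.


At P = 0.75: 0.75 = 1/(1 + e^(-k*(x-x0)))
Solving: e^(-k*(x-x0)) = 1/3
x = x0 + ln(3)/k
ln(3) = 1.0986
x = 26 + 1.0986/2.1
= 26 + 0.5231
= 26.52


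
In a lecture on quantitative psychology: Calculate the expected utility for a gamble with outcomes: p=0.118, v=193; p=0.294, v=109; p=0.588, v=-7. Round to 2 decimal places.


EU = sum(p_i * v_i)
0.118 * 193 = 22.774
0.294 * 109 = 32.046
0.588 * -7 = -4.116
EU = 22.774 + 32.046 + -4.116
= 50.70


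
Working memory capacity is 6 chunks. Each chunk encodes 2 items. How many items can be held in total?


Total items = chunks * items_per_chunk
= 6 * 2
= 12


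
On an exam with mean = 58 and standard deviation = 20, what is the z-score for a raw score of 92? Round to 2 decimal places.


z = (X - mu) / sigma
= (92 - 58) / 20
= 34 / 20
= 1.70


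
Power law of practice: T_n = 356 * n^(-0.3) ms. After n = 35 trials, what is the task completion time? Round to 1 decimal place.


T_n = 356 * 35^(-0.3)
35^(-0.3) = 0.344175
T_n = 356 * 0.344175
= 122.5 ms


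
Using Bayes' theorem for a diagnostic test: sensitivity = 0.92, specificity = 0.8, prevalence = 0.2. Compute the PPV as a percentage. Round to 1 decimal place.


PPV = (sens * prev) / (sens * prev + (1-spec) * (1-prev))
Numerator = 0.92 * 0.2 = 0.184
P(positive and no disease) = (1 - spec) * (1 - prev) = (1 - 0.8) * (1 - 0.2) = 0.16
Denominator = 0.184 + 0.16 = 0.344
PPV = 0.184 / 0.344 = 0.534884
As percentage = 53.5


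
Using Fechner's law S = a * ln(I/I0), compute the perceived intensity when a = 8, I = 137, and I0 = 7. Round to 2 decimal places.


S = 8 * ln(137/7)
I/I0 = 19.571429
ln(19.571429) = 2.9741
S = 8 * 2.9741
= 23.79


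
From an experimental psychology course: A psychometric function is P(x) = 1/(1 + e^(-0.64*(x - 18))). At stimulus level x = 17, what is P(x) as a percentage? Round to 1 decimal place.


P(x) = 1/(1 + e^(-0.64*(17 - 18)))
Exponent = -0.64 * -1 = 0.64
e^(0.64) = 1.896481
P = 1/(1 + 1.896481) = 0.345247
Percentage = 34.5


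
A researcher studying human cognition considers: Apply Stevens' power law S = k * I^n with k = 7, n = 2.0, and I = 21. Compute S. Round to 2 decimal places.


S = 7 * 21^2.0
21^2.0 = 441.0
S = 7 * 441.0
= 3087.00


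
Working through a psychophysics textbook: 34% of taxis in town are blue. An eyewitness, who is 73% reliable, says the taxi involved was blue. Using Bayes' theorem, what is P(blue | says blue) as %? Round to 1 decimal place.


P(blue | says blue) = P(says blue | blue)*P(blue) / [P(says blue | blue)*P(blue) + P(says blue | not blue)*P(not blue)]
Numerator = 0.73 * 0.34 = 0.2482
False identification = 0.27 * 0.66 = 0.1782
P = 0.2482 / (0.2482 + 0.1782)
= 0.2482 / 0.4264
As percentage = 58.2


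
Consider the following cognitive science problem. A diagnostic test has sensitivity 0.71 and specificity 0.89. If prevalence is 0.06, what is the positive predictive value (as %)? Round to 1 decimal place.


PPV = (sens * prev) / (sens * prev + (1-spec) * (1-prev))
Numerator = 0.71 * 0.06 = 0.0426
P(positive and no disease) = (1 - spec) * (1 - prev) = (1 - 0.89) * (1 - 0.06) = 0.1034
Denominator = 0.0426 + 0.1034 = 0.146
PPV = 0.0426 / 0.146 = 0.291781
As percentage = 29.2


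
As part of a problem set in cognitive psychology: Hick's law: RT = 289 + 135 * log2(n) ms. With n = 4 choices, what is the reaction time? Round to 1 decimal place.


RT = 289 + 135 * log2(4)
log2(4) = 2.0
RT = 289 + 135 * 2.0
= 289 + 270.0
= 559.0 ms


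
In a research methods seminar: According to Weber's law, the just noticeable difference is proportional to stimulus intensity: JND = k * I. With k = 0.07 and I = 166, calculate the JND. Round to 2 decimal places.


JND = k * I
JND = 0.07 * 166
= 11.62


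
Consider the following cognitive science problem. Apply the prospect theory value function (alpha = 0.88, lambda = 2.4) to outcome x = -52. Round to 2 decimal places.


Since x = -52 < 0, use v(x) = -lambda*(-x)^alpha
(-x) = 52
52^0.88 = 32.3655
v(-52) = -2.4 * 32.3655
= -77.68


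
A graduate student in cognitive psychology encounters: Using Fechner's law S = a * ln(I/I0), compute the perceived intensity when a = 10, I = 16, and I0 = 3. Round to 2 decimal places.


S = 10 * ln(16/3)
I/I0 = 5.333333
ln(5.333333) = 1.674
S = 10 * 1.674
= 16.74


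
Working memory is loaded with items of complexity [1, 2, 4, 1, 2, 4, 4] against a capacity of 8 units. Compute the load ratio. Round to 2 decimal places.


Total complexity = 1 + 2 + 4 + 1 + 2 + 4 + 4 = 18
Load = total / capacity = 18 / 8
= 2.25


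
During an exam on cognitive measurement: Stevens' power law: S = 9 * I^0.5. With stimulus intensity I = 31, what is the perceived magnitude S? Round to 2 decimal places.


S = 9 * 31^0.5
31^0.5 = 5.5678
S = 9 * 5.5678
= 50.11


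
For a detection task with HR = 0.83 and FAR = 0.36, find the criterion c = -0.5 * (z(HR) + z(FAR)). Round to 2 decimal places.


c = -0.5 * (z(HR) + z(FAR))
z(0.83) = 0.9542
z(0.36) = -0.3585
c = -0.5 * (0.9542 + -0.3585)
= -0.5 * 0.5957
= -0.30


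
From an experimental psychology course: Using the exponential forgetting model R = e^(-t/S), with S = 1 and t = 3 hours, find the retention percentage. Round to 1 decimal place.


R = e^(-t/S)
-t/S = -3/1 = -3.0
R = e^(-3.0) = 0.049787
Percentage = 0.049787 * 100
= 5.0


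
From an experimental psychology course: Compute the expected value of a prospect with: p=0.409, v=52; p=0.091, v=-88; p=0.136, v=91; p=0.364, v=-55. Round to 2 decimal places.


EU = sum(p_i * v_i)
0.409 * 52 = 21.268
0.091 * -88 = -8.008
0.136 * 91 = 12.376
0.364 * -55 = -20.02
EU = 21.268 + -8.008 + 12.376 + -20.02
= 5.62


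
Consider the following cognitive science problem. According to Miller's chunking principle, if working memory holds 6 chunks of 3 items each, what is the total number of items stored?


Total items = chunks * items_per_chunk
= 6 * 3
= 18


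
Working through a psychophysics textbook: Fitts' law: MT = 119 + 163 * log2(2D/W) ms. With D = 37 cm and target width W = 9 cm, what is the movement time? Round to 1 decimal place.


MT = 119 + 163 * log2(2*37/9)
2D/W = 8.222222
log2(8.222222) = 3.0395
MT = 119 + 163 * 3.0395
= 614.4 ms


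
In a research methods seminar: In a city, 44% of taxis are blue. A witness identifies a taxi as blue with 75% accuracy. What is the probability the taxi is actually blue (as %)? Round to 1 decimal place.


P(blue | says blue) = P(says blue | blue)*P(blue) / [P(says blue | blue)*P(blue) + P(says blue | not blue)*P(not blue)]
Numerator = 0.75 * 0.44 = 0.33
False identification = 0.25 * 0.56 = 0.14
P = 0.33 / (0.33 + 0.14)
= 0.33 / 0.47
As percentage = 70.2


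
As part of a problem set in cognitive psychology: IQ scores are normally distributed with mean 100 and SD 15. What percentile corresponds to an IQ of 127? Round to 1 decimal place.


z = (IQ - mean) / SD
z = (127 - 100) / 15 = 1.8
Percentile = Phi(1.8) * 100
Phi(1.8) = 0.96407
= 96.4


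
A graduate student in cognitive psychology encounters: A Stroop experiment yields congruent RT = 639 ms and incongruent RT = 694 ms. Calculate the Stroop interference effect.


Stroop effect = RT(incongruent) - RT(congruent)
= 694 - 639
= 55 ms


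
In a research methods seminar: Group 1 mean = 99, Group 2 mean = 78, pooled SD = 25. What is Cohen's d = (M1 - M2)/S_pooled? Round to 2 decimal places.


Cohen's d = (M1 - M2) / S_pooled
= (99 - 78) / 25
= 21 / 25
= 0.84


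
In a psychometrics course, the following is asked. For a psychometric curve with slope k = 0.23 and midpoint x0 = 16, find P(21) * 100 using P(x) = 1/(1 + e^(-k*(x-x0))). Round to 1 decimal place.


P(x) = 1/(1 + e^(-0.23*(21 - 16)))
Exponent = -0.23 * 5 = -1.15
e^(-1.15) = 0.316637
P = 1/(1 + 0.316637) = 0.759511
Percentage = 76.0


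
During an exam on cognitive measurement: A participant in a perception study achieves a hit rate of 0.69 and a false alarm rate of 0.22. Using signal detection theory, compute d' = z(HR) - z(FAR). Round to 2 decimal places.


d' = z(HR) - z(FAR)
z(0.69) = 0.4959
z(0.22) = -0.7722
d' = 0.4959 - -0.7722
= 1.27


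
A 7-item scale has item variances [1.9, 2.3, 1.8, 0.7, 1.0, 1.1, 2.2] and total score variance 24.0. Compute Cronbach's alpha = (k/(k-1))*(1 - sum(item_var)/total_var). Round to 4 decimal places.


alpha = (k/(k-1)) * (1 - sum(s_i^2)/s_total^2)
sum(item variances) = 11.0
k/(k-1) = 7/6 = 1.166667
1 - 11.0/24.0 = 1 - 0.458333 = 0.541667
alpha = 1.166667 * 0.541667
= 0.6319


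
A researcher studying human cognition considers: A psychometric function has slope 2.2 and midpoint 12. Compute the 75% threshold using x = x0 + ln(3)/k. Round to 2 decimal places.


At P = 0.75: 0.75 = 1/(1 + e^(-k*(x-x0)))
Solving: e^(-k*(x-x0)) = 1/3
x = x0 + ln(3)/k
ln(3) = 1.0986
x = 12 + 1.0986/2.2
= 12 + 0.4994
= 12.50


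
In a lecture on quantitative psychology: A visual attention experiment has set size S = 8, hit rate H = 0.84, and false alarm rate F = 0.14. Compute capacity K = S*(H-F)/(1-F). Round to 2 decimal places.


K = S * (H - F) / (1 - F)
H - F = 0.7
1 - F = 0.86
K = 8 * 0.7 / 0.86
= 6.51


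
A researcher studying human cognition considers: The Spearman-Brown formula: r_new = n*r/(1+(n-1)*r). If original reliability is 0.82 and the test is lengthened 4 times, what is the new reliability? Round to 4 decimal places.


r_new = n*r / (1 + (n-1)*r)
Numerator = 4 * 0.82 = 3.28
Denominator = 1 + 3 * 0.82 = 3.46
r_new = 3.28 / 3.46
= 0.9480


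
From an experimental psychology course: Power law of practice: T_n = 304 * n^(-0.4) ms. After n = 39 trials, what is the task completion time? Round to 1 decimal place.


T_n = 304 * 39^(-0.4)
39^(-0.4) = 0.23098
T_n = 304 * 0.23098
= 70.2 ms


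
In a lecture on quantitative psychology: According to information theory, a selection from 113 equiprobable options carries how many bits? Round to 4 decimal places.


H = log2(n)
H = log2(113)
= 6.8202


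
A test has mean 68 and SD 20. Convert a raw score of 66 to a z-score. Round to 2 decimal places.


z = (X - mu) / sigma
= (66 - 68) / 20
= -2 / 20
= -0.10


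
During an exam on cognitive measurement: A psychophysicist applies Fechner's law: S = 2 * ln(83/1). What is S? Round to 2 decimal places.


S = 2 * ln(83/1)
I/I0 = 83.0
ln(83.0) = 4.4188
S = 2 * 4.4188
= 8.84


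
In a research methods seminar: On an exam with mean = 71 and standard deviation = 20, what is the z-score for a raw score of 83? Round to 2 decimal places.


z = (X - mu) / sigma
= (83 - 71) / 20
= 12 / 20
= 0.60


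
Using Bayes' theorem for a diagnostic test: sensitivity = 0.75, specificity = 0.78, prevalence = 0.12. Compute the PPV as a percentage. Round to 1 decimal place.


PPV = (sens * prev) / (sens * prev + (1-spec) * (1-prev))
Numerator = 0.75 * 0.12 = 0.09
P(positive and no disease) = (1 - spec) * (1 - prev) = (1 - 0.78) * (1 - 0.12) = 0.1936
Denominator = 0.09 + 0.1936 = 0.2836
PPV = 0.09 / 0.2836 = 0.317348
As percentage = 31.7


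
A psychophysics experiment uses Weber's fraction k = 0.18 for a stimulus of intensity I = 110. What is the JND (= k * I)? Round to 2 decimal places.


JND = k * I
JND = 0.18 * 110
= 19.80


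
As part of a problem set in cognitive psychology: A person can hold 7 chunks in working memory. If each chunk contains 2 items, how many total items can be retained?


Total items = chunks * items_per_chunk
= 7 * 2
= 14


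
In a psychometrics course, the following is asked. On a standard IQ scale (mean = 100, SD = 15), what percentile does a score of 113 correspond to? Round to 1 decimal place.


z = (IQ - mean) / SD
z = (113 - 100) / 15 = 0.8667
Percentile = Phi(0.8667) * 100
Phi(0.8667) = 0.806947
= 80.7


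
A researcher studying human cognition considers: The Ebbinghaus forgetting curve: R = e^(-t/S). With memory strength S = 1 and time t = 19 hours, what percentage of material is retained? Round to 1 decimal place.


R = e^(-t/S)
-t/S = -19/1 = -19.0
R = e^(-19.0) = 0.0
Percentage = 0.0 * 100
= 0.0
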